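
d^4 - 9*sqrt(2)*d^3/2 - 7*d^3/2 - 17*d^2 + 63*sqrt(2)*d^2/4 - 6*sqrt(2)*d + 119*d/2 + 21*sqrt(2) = (d - 7/2)*(d - 6*sqrt(2))*(d + sqrt(2)/2)*(d + sqrt(2))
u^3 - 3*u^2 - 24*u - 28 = (u - 7)*(u + 2)^2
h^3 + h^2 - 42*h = h*(h - 6)*(h + 7)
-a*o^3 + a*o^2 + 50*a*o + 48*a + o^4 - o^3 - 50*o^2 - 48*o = (-a + o)*(o - 8)*(o + 1)*(o + 6)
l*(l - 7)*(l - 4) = l^3 - 11*l^2 + 28*l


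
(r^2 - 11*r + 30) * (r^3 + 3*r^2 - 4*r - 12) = r^5 - 8*r^4 - 7*r^3 + 122*r^2 + 12*r - 360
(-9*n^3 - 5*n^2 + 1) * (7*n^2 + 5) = -63*n^5 - 35*n^4 - 45*n^3 - 18*n^2 + 5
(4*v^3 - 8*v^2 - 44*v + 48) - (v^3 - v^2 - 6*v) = 3*v^3 - 7*v^2 - 38*v + 48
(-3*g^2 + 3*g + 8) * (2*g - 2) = -6*g^3 + 12*g^2 + 10*g - 16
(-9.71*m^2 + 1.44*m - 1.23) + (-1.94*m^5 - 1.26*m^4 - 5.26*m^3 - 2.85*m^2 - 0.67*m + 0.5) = -1.94*m^5 - 1.26*m^4 - 5.26*m^3 - 12.56*m^2 + 0.77*m - 0.73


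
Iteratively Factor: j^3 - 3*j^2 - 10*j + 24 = (j - 4)*(j^2 + j - 6) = (j - 4)*(j - 2)*(j + 3)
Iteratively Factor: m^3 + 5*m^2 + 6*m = (m)*(m^2 + 5*m + 6) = m*(m + 2)*(m + 3)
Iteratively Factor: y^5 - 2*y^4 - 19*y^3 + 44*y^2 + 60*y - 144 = (y + 2)*(y^4 - 4*y^3 - 11*y^2 + 66*y - 72) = (y - 3)*(y + 2)*(y^3 - y^2 - 14*y + 24) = (y - 3)^2*(y + 2)*(y^2 + 2*y - 8) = (y - 3)^2*(y + 2)*(y + 4)*(y - 2)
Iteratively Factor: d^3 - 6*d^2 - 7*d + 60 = (d - 5)*(d^2 - d - 12) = (d - 5)*(d - 4)*(d + 3)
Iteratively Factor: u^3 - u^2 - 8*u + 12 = (u - 2)*(u^2 + u - 6) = (u - 2)^2*(u + 3)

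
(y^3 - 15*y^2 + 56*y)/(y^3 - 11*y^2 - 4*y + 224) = y/(y + 4)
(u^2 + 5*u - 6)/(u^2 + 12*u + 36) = (u - 1)/(u + 6)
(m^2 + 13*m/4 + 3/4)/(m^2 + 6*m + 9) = (m + 1/4)/(m + 3)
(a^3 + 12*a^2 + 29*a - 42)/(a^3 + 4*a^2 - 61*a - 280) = (a^2 + 5*a - 6)/(a^2 - 3*a - 40)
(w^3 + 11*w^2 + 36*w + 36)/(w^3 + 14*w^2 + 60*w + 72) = (w + 3)/(w + 6)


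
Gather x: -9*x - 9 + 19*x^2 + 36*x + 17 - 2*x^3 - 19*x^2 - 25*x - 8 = -2*x^3 + 2*x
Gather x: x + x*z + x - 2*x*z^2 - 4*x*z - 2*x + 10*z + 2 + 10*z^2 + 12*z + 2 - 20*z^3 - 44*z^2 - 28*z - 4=x*(-2*z^2 - 3*z) - 20*z^3 - 34*z^2 - 6*z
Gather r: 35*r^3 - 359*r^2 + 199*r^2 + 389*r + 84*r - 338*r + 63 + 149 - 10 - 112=35*r^3 - 160*r^2 + 135*r + 90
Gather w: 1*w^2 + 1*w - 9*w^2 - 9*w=-8*w^2 - 8*w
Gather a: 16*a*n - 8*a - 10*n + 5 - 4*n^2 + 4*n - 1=a*(16*n - 8) - 4*n^2 - 6*n + 4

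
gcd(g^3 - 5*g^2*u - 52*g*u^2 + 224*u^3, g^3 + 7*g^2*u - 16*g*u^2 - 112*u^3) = -g^2 - 3*g*u + 28*u^2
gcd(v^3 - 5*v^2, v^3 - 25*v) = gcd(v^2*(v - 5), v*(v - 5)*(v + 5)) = v^2 - 5*v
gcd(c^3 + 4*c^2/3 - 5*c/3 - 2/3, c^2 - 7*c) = 1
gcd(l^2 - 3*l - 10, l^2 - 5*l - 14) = l + 2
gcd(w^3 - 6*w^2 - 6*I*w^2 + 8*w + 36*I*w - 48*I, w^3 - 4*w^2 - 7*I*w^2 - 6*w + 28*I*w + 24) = w^2 + w*(-4 - 6*I) + 24*I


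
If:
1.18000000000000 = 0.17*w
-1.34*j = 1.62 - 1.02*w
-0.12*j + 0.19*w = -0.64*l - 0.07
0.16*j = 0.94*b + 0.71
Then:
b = -0.06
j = 4.07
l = -1.41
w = 6.94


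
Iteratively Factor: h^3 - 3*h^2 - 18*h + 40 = (h - 5)*(h^2 + 2*h - 8) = (h - 5)*(h - 2)*(h + 4)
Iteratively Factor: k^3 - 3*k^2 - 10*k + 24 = (k - 4)*(k^2 + k - 6) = (k - 4)*(k - 2)*(k + 3)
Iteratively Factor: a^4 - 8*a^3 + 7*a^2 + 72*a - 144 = (a - 3)*(a^3 - 5*a^2 - 8*a + 48) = (a - 3)*(a + 3)*(a^2 - 8*a + 16) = (a - 4)*(a - 3)*(a + 3)*(a - 4)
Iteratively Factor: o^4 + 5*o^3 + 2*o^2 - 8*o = (o - 1)*(o^3 + 6*o^2 + 8*o) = (o - 1)*(o + 2)*(o^2 + 4*o) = o*(o - 1)*(o + 2)*(o + 4)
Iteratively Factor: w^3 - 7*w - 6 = (w + 1)*(w^2 - w - 6) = (w - 3)*(w + 1)*(w + 2)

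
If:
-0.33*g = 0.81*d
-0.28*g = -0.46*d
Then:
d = 0.00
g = 0.00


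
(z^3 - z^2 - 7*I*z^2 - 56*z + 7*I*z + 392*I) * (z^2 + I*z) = z^5 - z^4 - 6*I*z^4 - 49*z^3 + 6*I*z^3 - 7*z^2 + 336*I*z^2 - 392*z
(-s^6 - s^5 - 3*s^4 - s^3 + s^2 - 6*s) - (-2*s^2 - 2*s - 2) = -s^6 - s^5 - 3*s^4 - s^3 + 3*s^2 - 4*s + 2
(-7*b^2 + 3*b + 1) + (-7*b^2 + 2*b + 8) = -14*b^2 + 5*b + 9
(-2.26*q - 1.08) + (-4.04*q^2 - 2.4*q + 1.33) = -4.04*q^2 - 4.66*q + 0.25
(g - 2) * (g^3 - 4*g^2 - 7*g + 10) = g^4 - 6*g^3 + g^2 + 24*g - 20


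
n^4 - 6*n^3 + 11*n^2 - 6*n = n*(n - 3)*(n - 2)*(n - 1)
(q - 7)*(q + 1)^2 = q^3 - 5*q^2 - 13*q - 7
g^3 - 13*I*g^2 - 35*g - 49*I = (g - 7*I)^2*(g + I)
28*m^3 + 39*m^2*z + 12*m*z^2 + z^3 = (m + z)*(4*m + z)*(7*m + z)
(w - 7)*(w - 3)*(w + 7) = w^3 - 3*w^2 - 49*w + 147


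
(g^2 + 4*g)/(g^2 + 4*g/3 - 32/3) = 3*g/(3*g - 8)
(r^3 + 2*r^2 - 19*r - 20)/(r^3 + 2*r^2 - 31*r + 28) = (r^2 + 6*r + 5)/(r^2 + 6*r - 7)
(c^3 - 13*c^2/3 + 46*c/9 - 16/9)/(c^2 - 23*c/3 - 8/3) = (-9*c^3 + 39*c^2 - 46*c + 16)/(3*(-3*c^2 + 23*c + 8))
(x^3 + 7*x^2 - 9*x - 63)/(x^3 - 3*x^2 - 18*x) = (x^2 + 4*x - 21)/(x*(x - 6))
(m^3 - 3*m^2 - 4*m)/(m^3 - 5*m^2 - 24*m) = (-m^2 + 3*m + 4)/(-m^2 + 5*m + 24)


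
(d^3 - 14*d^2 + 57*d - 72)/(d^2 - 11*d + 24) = d - 3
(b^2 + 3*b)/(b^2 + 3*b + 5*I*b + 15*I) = b/(b + 5*I)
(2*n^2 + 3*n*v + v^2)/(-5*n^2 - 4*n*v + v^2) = (2*n + v)/(-5*n + v)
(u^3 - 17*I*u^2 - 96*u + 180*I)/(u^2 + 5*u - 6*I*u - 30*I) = (u^2 - 11*I*u - 30)/(u + 5)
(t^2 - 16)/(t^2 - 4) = (t^2 - 16)/(t^2 - 4)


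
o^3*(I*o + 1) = I*o^4 + o^3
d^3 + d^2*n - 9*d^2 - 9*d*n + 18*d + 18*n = (d - 6)*(d - 3)*(d + n)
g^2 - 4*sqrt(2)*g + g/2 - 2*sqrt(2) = (g + 1/2)*(g - 4*sqrt(2))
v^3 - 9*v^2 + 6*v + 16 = (v - 8)*(v - 2)*(v + 1)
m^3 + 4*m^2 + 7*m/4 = m*(m + 1/2)*(m + 7/2)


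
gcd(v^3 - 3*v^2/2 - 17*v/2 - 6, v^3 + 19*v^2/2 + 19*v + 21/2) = v^2 + 5*v/2 + 3/2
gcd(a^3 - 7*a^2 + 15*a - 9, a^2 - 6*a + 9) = a^2 - 6*a + 9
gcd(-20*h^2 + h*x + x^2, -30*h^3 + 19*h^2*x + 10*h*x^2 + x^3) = 5*h + x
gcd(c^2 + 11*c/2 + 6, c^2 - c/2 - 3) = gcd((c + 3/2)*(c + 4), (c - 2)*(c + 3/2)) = c + 3/2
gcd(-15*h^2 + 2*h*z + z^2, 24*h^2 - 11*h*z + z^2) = -3*h + z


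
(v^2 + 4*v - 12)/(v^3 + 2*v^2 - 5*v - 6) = (v + 6)/(v^2 + 4*v + 3)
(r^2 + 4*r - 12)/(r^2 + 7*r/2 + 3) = 2*(r^2 + 4*r - 12)/(2*r^2 + 7*r + 6)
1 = 1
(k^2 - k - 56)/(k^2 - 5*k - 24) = (k + 7)/(k + 3)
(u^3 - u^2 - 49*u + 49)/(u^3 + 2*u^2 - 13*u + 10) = (u^2 - 49)/(u^2 + 3*u - 10)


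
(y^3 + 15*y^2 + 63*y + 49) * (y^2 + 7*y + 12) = y^5 + 22*y^4 + 180*y^3 + 670*y^2 + 1099*y + 588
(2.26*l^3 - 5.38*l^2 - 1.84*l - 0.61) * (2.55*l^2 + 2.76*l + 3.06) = 5.763*l^5 - 7.4814*l^4 - 12.6252*l^3 - 23.0967*l^2 - 7.314*l - 1.8666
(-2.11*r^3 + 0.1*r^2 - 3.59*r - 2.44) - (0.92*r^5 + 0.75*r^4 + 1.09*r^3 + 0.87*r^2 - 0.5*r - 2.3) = -0.92*r^5 - 0.75*r^4 - 3.2*r^3 - 0.77*r^2 - 3.09*r - 0.14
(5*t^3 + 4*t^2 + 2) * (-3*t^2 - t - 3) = -15*t^5 - 17*t^4 - 19*t^3 - 18*t^2 - 2*t - 6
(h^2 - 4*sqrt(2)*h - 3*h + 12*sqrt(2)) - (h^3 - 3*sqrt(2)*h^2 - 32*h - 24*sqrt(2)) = -h^3 + h^2 + 3*sqrt(2)*h^2 - 4*sqrt(2)*h + 29*h + 36*sqrt(2)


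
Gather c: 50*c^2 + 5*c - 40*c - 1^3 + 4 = 50*c^2 - 35*c + 3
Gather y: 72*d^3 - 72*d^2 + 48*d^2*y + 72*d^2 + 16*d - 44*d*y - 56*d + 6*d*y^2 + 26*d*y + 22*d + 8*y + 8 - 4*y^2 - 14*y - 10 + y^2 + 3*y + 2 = 72*d^3 - 18*d + y^2*(6*d - 3) + y*(48*d^2 - 18*d - 3)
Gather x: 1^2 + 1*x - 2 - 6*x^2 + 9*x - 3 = -6*x^2 + 10*x - 4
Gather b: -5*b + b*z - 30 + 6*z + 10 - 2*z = b*(z - 5) + 4*z - 20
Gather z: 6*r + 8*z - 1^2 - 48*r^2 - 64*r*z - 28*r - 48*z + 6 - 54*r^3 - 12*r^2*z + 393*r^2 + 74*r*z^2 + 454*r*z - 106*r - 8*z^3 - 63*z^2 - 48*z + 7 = -54*r^3 + 345*r^2 - 128*r - 8*z^3 + z^2*(74*r - 63) + z*(-12*r^2 + 390*r - 88) + 12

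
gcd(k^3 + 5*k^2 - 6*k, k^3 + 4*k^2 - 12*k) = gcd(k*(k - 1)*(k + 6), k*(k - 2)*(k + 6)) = k^2 + 6*k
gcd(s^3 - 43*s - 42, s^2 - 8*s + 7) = s - 7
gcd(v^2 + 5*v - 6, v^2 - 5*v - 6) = 1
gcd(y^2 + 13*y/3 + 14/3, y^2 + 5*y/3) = 1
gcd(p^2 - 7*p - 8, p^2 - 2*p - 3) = p + 1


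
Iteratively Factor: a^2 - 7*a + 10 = (a - 5)*(a - 2)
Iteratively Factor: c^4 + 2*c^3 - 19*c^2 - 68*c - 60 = (c + 2)*(c^3 - 19*c - 30) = (c + 2)^2*(c^2 - 2*c - 15) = (c + 2)^2*(c + 3)*(c - 5)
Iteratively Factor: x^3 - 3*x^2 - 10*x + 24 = (x - 4)*(x^2 + x - 6) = (x - 4)*(x - 2)*(x + 3)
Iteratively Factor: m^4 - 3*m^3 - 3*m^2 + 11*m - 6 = (m - 3)*(m^3 - 3*m + 2) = (m - 3)*(m - 1)*(m^2 + m - 2) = (m - 3)*(m - 1)^2*(m + 2)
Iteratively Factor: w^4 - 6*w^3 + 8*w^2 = (w - 4)*(w^3 - 2*w^2) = w*(w - 4)*(w^2 - 2*w) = w*(w - 4)*(w - 2)*(w)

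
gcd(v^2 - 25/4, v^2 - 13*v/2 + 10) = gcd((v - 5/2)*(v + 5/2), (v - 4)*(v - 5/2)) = v - 5/2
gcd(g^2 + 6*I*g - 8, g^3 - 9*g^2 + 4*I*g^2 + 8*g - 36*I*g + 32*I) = g + 4*I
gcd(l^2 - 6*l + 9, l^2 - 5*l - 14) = 1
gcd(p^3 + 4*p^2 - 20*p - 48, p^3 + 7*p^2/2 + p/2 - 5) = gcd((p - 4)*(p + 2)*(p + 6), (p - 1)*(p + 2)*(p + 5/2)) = p + 2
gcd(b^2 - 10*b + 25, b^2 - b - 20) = b - 5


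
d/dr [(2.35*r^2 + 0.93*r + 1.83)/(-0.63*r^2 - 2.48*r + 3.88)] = (-5.2421*r^2 + 20.5418*r + 8.1468)/(0.3969*r^4 + 3.1248*r^3 + 1.2616*r^2 - 19.2448*r + 15.0544)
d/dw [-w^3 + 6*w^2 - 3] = 3*w*(4 - w)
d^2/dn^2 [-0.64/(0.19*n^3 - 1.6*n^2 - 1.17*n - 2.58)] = ((0.7296*n - 2.048)*(-0.19*n^3 + 1.6*n^2 + 1.17*n + 2.58) + 0.64*(-1.14*n^2 + 6.4*n + 2.34)*(-0.57*n^2 + 3.2*n + 1.17))/(-0.19*n^3 + 1.6*n^2 + 1.17*n + 2.58)^3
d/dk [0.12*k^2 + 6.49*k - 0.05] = 0.24*k + 6.49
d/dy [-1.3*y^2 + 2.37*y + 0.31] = 2.37 - 2.6*y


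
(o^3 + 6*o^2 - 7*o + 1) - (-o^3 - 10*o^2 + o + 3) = 2*o^3 + 16*o^2 - 8*o - 2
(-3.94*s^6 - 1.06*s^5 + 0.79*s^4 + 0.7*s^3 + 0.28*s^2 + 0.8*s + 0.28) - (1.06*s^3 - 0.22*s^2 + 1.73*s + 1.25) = -3.94*s^6 - 1.06*s^5 + 0.79*s^4 - 0.36*s^3 + 0.5*s^2 - 0.93*s - 0.97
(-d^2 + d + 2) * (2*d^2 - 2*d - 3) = -2*d^4 + 4*d^3 + 5*d^2 - 7*d - 6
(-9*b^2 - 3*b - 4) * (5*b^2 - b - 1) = -45*b^4 - 6*b^3 - 8*b^2 + 7*b + 4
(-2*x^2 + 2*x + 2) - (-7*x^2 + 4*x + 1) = 5*x^2 - 2*x + 1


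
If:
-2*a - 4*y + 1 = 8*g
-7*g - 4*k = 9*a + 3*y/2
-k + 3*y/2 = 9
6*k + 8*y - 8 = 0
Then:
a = 2793/986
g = -2373/986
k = -60/17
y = 62/17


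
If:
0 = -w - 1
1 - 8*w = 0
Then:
No Solution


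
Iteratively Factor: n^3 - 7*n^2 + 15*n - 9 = (n - 3)*(n^2 - 4*n + 3) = (n - 3)^2*(n - 1)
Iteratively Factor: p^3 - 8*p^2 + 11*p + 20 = (p + 1)*(p^2 - 9*p + 20) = (p - 4)*(p + 1)*(p - 5)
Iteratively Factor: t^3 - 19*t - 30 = (t + 2)*(t^2 - 2*t - 15) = (t + 2)*(t + 3)*(t - 5)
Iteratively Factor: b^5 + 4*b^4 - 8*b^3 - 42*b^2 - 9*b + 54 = (b - 1)*(b^4 + 5*b^3 - 3*b^2 - 45*b - 54) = (b - 1)*(b + 2)*(b^3 + 3*b^2 - 9*b - 27) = (b - 3)*(b - 1)*(b + 2)*(b^2 + 6*b + 9) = (b - 3)*(b - 1)*(b + 2)*(b + 3)*(b + 3)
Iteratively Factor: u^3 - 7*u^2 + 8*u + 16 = (u + 1)*(u^2 - 8*u + 16) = (u - 4)*(u + 1)*(u - 4)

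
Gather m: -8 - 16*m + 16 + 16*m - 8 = 0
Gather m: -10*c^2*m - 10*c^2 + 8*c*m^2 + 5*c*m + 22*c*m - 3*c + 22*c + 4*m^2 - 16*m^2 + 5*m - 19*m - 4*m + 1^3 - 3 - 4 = -10*c^2 + 19*c + m^2*(8*c - 12) + m*(-10*c^2 + 27*c - 18) - 6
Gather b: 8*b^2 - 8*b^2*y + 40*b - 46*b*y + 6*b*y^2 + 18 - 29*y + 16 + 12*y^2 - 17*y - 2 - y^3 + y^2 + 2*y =b^2*(8 - 8*y) + b*(6*y^2 - 46*y + 40) - y^3 + 13*y^2 - 44*y + 32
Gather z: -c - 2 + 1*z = -c + z - 2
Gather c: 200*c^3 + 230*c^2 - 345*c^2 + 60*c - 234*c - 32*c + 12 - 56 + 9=200*c^3 - 115*c^2 - 206*c - 35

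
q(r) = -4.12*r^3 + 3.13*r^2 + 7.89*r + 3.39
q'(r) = -12.36*r^2 + 6.26*r + 7.89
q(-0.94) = 2.16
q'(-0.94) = -8.92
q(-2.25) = 48.41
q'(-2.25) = -68.77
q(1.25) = 10.10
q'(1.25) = -3.60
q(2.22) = -8.75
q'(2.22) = -39.13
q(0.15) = 4.63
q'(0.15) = 8.55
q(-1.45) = 11.09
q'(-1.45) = -27.17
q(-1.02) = 2.97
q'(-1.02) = -11.35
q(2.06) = -3.09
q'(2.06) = -31.67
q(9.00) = -2675.55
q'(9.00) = -936.93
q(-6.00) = 958.65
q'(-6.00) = -474.63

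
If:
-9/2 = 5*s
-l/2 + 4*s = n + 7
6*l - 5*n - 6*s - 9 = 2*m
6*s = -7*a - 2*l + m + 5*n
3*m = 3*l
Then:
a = -3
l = -38/5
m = -38/5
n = -34/5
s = -9/10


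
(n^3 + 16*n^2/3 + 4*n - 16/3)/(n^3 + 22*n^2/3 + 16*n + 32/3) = (3*n - 2)/(3*n + 4)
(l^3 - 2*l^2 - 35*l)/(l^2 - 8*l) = (l^2 - 2*l - 35)/(l - 8)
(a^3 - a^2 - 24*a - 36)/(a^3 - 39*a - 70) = (a^2 - 3*a - 18)/(a^2 - 2*a - 35)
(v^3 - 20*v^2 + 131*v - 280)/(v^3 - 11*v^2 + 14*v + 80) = (v - 7)/(v + 2)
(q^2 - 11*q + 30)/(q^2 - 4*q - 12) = (q - 5)/(q + 2)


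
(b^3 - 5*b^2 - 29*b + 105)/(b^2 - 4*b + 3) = (b^2 - 2*b - 35)/(b - 1)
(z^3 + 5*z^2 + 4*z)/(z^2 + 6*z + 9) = z*(z^2 + 5*z + 4)/(z^2 + 6*z + 9)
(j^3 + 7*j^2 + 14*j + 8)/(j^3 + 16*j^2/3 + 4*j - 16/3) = 3*(j + 1)/(3*j - 2)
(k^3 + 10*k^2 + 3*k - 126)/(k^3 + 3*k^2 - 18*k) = (k + 7)/k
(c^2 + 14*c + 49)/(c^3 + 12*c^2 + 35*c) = (c + 7)/(c*(c + 5))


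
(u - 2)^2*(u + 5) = u^3 + u^2 - 16*u + 20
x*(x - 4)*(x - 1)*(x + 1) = x^4 - 4*x^3 - x^2 + 4*x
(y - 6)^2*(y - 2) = y^3 - 14*y^2 + 60*y - 72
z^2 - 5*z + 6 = (z - 3)*(z - 2)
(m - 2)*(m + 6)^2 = m^3 + 10*m^2 + 12*m - 72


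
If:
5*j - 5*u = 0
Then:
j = u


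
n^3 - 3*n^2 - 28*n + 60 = (n - 6)*(n - 2)*(n + 5)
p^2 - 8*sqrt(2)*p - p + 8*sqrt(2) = (p - 1)*(p - 8*sqrt(2))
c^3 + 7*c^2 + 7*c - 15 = (c - 1)*(c + 3)*(c + 5)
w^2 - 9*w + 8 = (w - 8)*(w - 1)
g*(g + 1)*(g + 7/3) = g^3 + 10*g^2/3 + 7*g/3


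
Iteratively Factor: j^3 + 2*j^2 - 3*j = (j)*(j^2 + 2*j - 3) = j*(j + 3)*(j - 1)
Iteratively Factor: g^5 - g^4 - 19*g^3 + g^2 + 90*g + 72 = (g + 3)*(g^4 - 4*g^3 - 7*g^2 + 22*g + 24) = (g + 2)*(g + 3)*(g^3 - 6*g^2 + 5*g + 12) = (g + 1)*(g + 2)*(g + 3)*(g^2 - 7*g + 12) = (g - 4)*(g + 1)*(g + 2)*(g + 3)*(g - 3)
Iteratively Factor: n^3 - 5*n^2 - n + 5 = (n + 1)*(n^2 - 6*n + 5) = (n - 1)*(n + 1)*(n - 5)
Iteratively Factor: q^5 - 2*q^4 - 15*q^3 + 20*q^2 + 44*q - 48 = (q + 3)*(q^4 - 5*q^3 + 20*q - 16) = (q - 4)*(q + 3)*(q^3 - q^2 - 4*q + 4) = (q - 4)*(q - 1)*(q + 3)*(q^2 - 4) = (q - 4)*(q - 1)*(q + 2)*(q + 3)*(q - 2)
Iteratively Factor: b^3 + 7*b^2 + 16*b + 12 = (b + 3)*(b^2 + 4*b + 4) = (b + 2)*(b + 3)*(b + 2)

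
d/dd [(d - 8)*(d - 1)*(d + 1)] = 3*d^2 - 16*d - 1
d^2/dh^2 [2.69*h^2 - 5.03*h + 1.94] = 5.38000000000000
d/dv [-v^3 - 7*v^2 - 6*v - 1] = -3*v^2 - 14*v - 6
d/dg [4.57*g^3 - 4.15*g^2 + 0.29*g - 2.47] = 13.71*g^2 - 8.3*g + 0.29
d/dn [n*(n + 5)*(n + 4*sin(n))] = n*(n + 5)*(4*cos(n) + 1) + n*(n + 4*sin(n)) + (n + 5)*(n + 4*sin(n))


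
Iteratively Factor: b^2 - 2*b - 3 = (b + 1)*(b - 3)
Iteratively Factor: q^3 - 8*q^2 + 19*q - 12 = (q - 1)*(q^2 - 7*q + 12) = (q - 3)*(q - 1)*(q - 4)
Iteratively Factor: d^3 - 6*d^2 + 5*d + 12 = (d - 4)*(d^2 - 2*d - 3) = (d - 4)*(d - 3)*(d + 1)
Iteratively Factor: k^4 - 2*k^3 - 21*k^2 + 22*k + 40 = (k - 5)*(k^3 + 3*k^2 - 6*k - 8) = (k - 5)*(k + 1)*(k^2 + 2*k - 8) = (k - 5)*(k - 2)*(k + 1)*(k + 4)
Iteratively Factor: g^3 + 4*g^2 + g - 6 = (g + 3)*(g^2 + g - 2) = (g - 1)*(g + 3)*(g + 2)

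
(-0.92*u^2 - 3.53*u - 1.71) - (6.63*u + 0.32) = -0.92*u^2 - 10.16*u - 2.03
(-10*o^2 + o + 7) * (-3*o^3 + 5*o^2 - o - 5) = 30*o^5 - 53*o^4 - 6*o^3 + 84*o^2 - 12*o - 35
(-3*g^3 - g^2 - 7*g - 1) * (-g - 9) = 3*g^4 + 28*g^3 + 16*g^2 + 64*g + 9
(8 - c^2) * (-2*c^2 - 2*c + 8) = 2*c^4 + 2*c^3 - 24*c^2 - 16*c + 64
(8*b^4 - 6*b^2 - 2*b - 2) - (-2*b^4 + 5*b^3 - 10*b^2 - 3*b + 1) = 10*b^4 - 5*b^3 + 4*b^2 + b - 3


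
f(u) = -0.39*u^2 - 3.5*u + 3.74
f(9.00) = -59.35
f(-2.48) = 10.02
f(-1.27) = 7.56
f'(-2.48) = -1.57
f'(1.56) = -4.72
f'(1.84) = -4.94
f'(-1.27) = -2.51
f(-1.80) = 8.78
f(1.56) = -2.67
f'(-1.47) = -2.35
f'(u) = -0.78*u - 3.5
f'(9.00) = -10.52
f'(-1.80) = -2.10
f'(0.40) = -3.81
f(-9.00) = 3.65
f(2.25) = -6.11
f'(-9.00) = 3.52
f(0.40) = 2.28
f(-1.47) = 8.04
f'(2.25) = -5.26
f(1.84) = -4.02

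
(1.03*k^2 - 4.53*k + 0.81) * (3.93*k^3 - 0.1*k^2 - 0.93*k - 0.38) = 4.0479*k^5 - 17.9059*k^4 + 2.6784*k^3 + 3.7405*k^2 + 0.9681*k - 0.3078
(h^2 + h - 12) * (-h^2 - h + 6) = -h^4 - 2*h^3 + 17*h^2 + 18*h - 72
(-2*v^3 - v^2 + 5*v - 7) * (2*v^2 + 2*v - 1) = -4*v^5 - 6*v^4 + 10*v^3 - 3*v^2 - 19*v + 7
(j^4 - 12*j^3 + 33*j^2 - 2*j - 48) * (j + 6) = j^5 - 6*j^4 - 39*j^3 + 196*j^2 - 60*j - 288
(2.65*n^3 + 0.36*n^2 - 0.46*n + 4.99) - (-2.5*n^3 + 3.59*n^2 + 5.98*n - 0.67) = 5.15*n^3 - 3.23*n^2 - 6.44*n + 5.66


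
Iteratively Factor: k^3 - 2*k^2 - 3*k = (k + 1)*(k^2 - 3*k) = (k - 3)*(k + 1)*(k)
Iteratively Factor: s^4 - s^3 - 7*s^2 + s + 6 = (s + 2)*(s^3 - 3*s^2 - s + 3) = (s - 1)*(s + 2)*(s^2 - 2*s - 3) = (s - 3)*(s - 1)*(s + 2)*(s + 1)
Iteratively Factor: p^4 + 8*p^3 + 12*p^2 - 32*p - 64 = (p + 2)*(p^3 + 6*p^2 - 32) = (p - 2)*(p + 2)*(p^2 + 8*p + 16) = (p - 2)*(p + 2)*(p + 4)*(p + 4)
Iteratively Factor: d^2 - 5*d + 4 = (d - 1)*(d - 4)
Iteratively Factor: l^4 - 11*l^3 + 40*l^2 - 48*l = (l - 4)*(l^3 - 7*l^2 + 12*l) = (l - 4)*(l - 3)*(l^2 - 4*l) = (l - 4)^2*(l - 3)*(l)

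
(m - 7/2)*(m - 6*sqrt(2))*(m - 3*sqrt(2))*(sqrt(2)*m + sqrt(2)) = sqrt(2)*m^4 - 18*m^3 - 5*sqrt(2)*m^3/2 + 45*m^2 + 65*sqrt(2)*m^2/2 - 90*sqrt(2)*m + 63*m - 126*sqrt(2)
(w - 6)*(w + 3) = w^2 - 3*w - 18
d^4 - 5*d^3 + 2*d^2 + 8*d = d*(d - 4)*(d - 2)*(d + 1)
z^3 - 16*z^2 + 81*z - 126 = (z - 7)*(z - 6)*(z - 3)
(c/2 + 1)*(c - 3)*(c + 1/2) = c^3/2 - c^2/4 - 13*c/4 - 3/2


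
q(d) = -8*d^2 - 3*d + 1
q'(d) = -16*d - 3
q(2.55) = -58.67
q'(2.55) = -43.80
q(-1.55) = -13.57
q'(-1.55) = 21.80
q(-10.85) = -908.23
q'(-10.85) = 170.60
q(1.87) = -32.59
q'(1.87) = -32.92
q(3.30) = -96.02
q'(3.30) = -55.80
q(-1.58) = -14.23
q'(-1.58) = 22.28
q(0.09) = 0.67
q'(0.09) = -4.44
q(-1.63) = -15.37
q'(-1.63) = 23.08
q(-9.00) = -620.00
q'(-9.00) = 141.00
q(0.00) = 1.00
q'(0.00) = -3.00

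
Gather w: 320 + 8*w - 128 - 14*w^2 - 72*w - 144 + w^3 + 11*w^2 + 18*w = w^3 - 3*w^2 - 46*w + 48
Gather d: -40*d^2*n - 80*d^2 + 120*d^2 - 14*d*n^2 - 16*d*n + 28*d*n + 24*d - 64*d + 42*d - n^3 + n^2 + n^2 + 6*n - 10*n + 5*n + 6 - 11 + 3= d^2*(40 - 40*n) + d*(-14*n^2 + 12*n + 2) - n^3 + 2*n^2 + n - 2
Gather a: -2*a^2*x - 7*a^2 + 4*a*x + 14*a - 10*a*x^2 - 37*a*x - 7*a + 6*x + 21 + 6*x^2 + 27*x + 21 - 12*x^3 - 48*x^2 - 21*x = a^2*(-2*x - 7) + a*(-10*x^2 - 33*x + 7) - 12*x^3 - 42*x^2 + 12*x + 42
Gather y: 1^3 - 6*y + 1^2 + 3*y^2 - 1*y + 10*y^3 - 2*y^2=10*y^3 + y^2 - 7*y + 2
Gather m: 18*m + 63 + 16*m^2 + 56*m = 16*m^2 + 74*m + 63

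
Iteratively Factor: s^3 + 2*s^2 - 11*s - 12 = (s + 4)*(s^2 - 2*s - 3) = (s - 3)*(s + 4)*(s + 1)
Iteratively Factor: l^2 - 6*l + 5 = (l - 5)*(l - 1)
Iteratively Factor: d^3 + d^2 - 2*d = (d + 2)*(d^2 - d) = (d - 1)*(d + 2)*(d)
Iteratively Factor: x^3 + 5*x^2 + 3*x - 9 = (x + 3)*(x^2 + 2*x - 3) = (x - 1)*(x + 3)*(x + 3)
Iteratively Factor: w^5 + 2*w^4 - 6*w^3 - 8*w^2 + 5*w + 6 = (w - 2)*(w^4 + 4*w^3 + 2*w^2 - 4*w - 3) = (w - 2)*(w + 1)*(w^3 + 3*w^2 - w - 3) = (w - 2)*(w + 1)*(w + 3)*(w^2 - 1) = (w - 2)*(w - 1)*(w + 1)*(w + 3)*(w + 1)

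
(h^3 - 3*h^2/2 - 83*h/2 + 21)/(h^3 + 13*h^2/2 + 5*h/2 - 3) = (h - 7)/(h + 1)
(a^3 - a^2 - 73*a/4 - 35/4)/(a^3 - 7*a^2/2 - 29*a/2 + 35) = (a + 1/2)/(a - 2)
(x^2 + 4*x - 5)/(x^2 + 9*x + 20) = (x - 1)/(x + 4)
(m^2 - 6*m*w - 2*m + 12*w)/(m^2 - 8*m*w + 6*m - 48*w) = (m^2 - 6*m*w - 2*m + 12*w)/(m^2 - 8*m*w + 6*m - 48*w)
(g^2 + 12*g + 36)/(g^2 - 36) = (g + 6)/(g - 6)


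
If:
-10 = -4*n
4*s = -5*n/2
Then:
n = 5/2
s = -25/16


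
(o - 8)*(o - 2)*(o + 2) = o^3 - 8*o^2 - 4*o + 32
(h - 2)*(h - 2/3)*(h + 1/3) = h^3 - 7*h^2/3 + 4*h/9 + 4/9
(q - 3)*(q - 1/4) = q^2 - 13*q/4 + 3/4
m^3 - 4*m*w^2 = m*(m - 2*w)*(m + 2*w)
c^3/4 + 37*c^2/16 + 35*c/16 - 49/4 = (c/4 + 1)*(c - 7/4)*(c + 7)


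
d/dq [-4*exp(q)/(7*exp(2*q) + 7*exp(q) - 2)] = (28*exp(2*q) + 8)*exp(q)/(49*exp(4*q) + 98*exp(3*q) + 21*exp(2*q) - 28*exp(q) + 4)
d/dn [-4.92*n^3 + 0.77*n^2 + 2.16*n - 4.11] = -14.76*n^2 + 1.54*n + 2.16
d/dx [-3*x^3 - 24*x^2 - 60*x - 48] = -9*x^2 - 48*x - 60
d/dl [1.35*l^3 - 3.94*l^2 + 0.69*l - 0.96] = 4.05*l^2 - 7.88*l + 0.69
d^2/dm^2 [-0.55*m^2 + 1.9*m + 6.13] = -1.10000000000000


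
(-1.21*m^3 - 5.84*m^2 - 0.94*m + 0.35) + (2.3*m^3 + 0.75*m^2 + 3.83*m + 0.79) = 1.09*m^3 - 5.09*m^2 + 2.89*m + 1.14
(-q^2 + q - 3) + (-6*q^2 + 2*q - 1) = -7*q^2 + 3*q - 4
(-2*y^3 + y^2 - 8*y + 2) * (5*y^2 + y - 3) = -10*y^5 + 3*y^4 - 33*y^3 - y^2 + 26*y - 6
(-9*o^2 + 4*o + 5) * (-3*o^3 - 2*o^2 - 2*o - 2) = 27*o^5 + 6*o^4 - 5*o^3 - 18*o - 10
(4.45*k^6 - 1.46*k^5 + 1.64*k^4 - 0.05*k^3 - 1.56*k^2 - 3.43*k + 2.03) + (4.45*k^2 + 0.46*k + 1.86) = 4.45*k^6 - 1.46*k^5 + 1.64*k^4 - 0.05*k^3 + 2.89*k^2 - 2.97*k + 3.89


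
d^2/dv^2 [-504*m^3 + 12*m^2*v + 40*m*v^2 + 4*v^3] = 80*m + 24*v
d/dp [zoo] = 0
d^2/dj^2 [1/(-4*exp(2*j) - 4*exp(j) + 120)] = (-2*(2*exp(j) + 1)^2*exp(j) + (4*exp(j) + 1)*(exp(2*j) + exp(j) - 30))*exp(j)/(4*(exp(2*j) + exp(j) - 30)^3)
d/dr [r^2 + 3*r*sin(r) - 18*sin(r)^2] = 3*r*cos(r) + 2*r + 3*sin(r) - 18*sin(2*r)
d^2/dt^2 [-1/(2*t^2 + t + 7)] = 2*(4*t^2 + 2*t - (4*t + 1)^2 + 14)/(2*t^2 + t + 7)^3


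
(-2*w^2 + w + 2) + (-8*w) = -2*w^2 - 7*w + 2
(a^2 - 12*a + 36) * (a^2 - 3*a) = a^4 - 15*a^3 + 72*a^2 - 108*a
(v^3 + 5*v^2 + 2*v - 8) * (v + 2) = v^4 + 7*v^3 + 12*v^2 - 4*v - 16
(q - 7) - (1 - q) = 2*q - 8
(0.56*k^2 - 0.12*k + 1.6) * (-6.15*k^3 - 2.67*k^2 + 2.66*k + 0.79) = -3.444*k^5 - 0.7572*k^4 - 8.03*k^3 - 4.1488*k^2 + 4.1612*k + 1.264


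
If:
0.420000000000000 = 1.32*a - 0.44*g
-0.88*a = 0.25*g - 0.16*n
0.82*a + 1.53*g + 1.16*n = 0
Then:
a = 0.19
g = -0.40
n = 0.40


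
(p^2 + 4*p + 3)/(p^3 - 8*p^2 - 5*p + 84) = (p + 1)/(p^2 - 11*p + 28)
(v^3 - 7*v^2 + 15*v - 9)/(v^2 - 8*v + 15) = (v^2 - 4*v + 3)/(v - 5)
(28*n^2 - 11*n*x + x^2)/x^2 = 28*n^2/x^2 - 11*n/x + 1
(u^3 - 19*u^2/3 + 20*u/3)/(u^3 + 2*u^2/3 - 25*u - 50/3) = u*(3*u - 4)/(3*u^2 + 17*u + 10)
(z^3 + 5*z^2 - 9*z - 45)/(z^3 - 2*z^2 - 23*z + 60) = (z + 3)/(z - 4)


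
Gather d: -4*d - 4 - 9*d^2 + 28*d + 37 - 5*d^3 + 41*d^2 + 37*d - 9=-5*d^3 + 32*d^2 + 61*d + 24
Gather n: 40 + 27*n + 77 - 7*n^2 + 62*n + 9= -7*n^2 + 89*n + 126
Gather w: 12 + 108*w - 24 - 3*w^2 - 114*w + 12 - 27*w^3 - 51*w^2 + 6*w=-27*w^3 - 54*w^2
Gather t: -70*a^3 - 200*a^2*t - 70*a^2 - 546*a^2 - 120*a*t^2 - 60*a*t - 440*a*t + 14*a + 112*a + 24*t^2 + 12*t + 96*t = -70*a^3 - 616*a^2 + 126*a + t^2*(24 - 120*a) + t*(-200*a^2 - 500*a + 108)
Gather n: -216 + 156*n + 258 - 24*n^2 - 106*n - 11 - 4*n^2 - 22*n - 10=-28*n^2 + 28*n + 21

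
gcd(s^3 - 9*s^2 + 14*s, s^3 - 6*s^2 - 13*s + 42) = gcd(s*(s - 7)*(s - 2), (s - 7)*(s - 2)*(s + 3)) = s^2 - 9*s + 14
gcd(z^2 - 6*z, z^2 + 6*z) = z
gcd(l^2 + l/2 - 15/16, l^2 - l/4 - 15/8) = l + 5/4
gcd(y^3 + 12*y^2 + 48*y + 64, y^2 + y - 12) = y + 4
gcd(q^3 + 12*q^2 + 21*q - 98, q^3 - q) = 1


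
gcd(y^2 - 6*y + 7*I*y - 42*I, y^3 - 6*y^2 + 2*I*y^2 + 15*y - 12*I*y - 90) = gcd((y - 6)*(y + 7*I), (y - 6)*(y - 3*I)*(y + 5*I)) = y - 6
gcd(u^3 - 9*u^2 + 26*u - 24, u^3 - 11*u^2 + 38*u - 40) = u^2 - 6*u + 8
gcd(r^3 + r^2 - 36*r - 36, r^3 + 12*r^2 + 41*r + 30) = r^2 + 7*r + 6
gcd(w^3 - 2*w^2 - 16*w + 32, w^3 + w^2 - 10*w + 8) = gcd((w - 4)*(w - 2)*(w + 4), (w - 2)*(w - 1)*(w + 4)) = w^2 + 2*w - 8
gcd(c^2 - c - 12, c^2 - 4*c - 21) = c + 3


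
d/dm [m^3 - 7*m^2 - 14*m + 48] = 3*m^2 - 14*m - 14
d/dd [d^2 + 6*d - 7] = 2*d + 6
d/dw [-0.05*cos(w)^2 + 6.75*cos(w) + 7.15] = (0.1*cos(w) - 6.75)*sin(w)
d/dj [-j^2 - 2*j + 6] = -2*j - 2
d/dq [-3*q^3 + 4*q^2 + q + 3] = -9*q^2 + 8*q + 1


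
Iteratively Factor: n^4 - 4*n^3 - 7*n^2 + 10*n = (n)*(n^3 - 4*n^2 - 7*n + 10) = n*(n + 2)*(n^2 - 6*n + 5) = n*(n - 1)*(n + 2)*(n - 5)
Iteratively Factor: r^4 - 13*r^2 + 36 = (r + 2)*(r^3 - 2*r^2 - 9*r + 18) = (r - 2)*(r + 2)*(r^2 - 9) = (r - 2)*(r + 2)*(r + 3)*(r - 3)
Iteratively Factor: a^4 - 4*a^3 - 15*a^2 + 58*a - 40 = (a - 1)*(a^3 - 3*a^2 - 18*a + 40) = (a - 5)*(a - 1)*(a^2 + 2*a - 8) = (a - 5)*(a - 2)*(a - 1)*(a + 4)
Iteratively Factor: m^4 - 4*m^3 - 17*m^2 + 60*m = (m - 5)*(m^3 + m^2 - 12*m) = (m - 5)*(m + 4)*(m^2 - 3*m) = m*(m - 5)*(m + 4)*(m - 3)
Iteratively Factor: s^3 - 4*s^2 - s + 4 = (s - 1)*(s^2 - 3*s - 4) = (s - 4)*(s - 1)*(s + 1)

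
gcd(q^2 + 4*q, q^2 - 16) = q + 4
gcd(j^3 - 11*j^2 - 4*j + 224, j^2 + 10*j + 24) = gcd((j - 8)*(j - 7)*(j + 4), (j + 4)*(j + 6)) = j + 4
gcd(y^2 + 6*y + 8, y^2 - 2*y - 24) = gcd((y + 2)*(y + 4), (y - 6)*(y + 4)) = y + 4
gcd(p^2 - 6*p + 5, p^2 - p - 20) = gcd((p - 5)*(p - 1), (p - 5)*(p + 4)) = p - 5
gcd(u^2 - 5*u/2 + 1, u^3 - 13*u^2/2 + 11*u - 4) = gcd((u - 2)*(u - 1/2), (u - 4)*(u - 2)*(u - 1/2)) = u^2 - 5*u/2 + 1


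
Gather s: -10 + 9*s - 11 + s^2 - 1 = s^2 + 9*s - 22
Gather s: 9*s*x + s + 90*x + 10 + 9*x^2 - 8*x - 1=s*(9*x + 1) + 9*x^2 + 82*x + 9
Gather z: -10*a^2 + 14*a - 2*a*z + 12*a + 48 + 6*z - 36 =-10*a^2 + 26*a + z*(6 - 2*a) + 12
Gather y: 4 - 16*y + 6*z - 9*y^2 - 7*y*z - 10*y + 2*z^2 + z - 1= -9*y^2 + y*(-7*z - 26) + 2*z^2 + 7*z + 3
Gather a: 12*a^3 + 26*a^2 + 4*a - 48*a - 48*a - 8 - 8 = 12*a^3 + 26*a^2 - 92*a - 16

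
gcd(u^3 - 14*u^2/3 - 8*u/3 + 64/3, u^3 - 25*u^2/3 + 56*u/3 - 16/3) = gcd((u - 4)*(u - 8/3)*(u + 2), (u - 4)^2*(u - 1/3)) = u - 4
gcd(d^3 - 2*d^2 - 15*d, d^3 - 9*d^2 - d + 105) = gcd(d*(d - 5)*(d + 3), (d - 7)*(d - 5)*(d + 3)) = d^2 - 2*d - 15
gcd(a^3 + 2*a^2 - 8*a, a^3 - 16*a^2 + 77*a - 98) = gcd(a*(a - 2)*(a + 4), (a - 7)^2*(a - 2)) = a - 2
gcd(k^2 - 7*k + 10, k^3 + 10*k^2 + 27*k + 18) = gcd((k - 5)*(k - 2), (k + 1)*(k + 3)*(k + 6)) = 1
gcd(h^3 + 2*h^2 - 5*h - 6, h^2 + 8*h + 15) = h + 3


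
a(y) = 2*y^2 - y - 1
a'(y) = 4*y - 1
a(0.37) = -1.10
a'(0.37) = 0.48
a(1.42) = 1.61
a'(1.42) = 4.68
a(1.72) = 3.20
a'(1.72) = 5.88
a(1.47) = 1.85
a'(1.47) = 4.88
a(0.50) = -1.00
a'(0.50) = 1.00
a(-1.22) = 3.20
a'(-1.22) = -5.88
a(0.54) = -0.96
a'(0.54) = 1.16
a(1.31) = 1.12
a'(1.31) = 4.24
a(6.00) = 65.00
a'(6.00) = 23.00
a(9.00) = 152.00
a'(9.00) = 35.00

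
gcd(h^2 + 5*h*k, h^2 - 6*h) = h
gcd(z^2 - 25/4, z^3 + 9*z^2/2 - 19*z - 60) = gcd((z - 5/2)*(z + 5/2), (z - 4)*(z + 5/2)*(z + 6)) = z + 5/2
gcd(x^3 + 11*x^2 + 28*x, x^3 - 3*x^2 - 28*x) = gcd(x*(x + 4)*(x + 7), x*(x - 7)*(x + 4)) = x^2 + 4*x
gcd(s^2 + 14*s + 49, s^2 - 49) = s + 7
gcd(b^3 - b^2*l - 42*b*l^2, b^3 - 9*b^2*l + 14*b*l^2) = b^2 - 7*b*l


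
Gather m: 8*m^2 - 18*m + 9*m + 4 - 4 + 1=8*m^2 - 9*m + 1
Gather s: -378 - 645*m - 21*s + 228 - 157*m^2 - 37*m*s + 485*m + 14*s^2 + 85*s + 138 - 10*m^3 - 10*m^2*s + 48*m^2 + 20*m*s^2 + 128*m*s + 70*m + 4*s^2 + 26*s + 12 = -10*m^3 - 109*m^2 - 90*m + s^2*(20*m + 18) + s*(-10*m^2 + 91*m + 90)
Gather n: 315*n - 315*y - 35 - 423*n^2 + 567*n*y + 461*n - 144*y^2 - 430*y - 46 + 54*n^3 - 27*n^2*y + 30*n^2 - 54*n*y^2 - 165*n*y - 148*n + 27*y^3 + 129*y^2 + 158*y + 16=54*n^3 + n^2*(-27*y - 393) + n*(-54*y^2 + 402*y + 628) + 27*y^3 - 15*y^2 - 587*y - 65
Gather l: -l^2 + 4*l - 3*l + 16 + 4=-l^2 + l + 20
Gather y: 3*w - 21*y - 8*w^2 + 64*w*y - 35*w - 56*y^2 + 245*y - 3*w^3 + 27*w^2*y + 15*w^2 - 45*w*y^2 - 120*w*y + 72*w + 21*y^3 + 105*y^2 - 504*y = -3*w^3 + 7*w^2 + 40*w + 21*y^3 + y^2*(49 - 45*w) + y*(27*w^2 - 56*w - 280)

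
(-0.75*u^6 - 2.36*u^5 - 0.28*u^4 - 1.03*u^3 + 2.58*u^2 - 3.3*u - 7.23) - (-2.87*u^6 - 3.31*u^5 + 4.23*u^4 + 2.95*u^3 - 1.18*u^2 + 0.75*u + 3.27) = 2.12*u^6 + 0.95*u^5 - 4.51*u^4 - 3.98*u^3 + 3.76*u^2 - 4.05*u - 10.5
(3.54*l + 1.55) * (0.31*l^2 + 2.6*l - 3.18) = 1.0974*l^3 + 9.6845*l^2 - 7.2272*l - 4.929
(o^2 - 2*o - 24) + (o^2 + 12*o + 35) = 2*o^2 + 10*o + 11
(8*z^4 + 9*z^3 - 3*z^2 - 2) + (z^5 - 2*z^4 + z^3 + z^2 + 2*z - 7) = z^5 + 6*z^4 + 10*z^3 - 2*z^2 + 2*z - 9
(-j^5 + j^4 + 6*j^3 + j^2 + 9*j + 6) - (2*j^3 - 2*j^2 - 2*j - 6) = -j^5 + j^4 + 4*j^3 + 3*j^2 + 11*j + 12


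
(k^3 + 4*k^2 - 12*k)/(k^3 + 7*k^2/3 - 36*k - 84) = 3*k*(k - 2)/(3*k^2 - 11*k - 42)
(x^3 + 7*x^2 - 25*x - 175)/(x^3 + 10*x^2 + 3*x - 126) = (x^2 - 25)/(x^2 + 3*x - 18)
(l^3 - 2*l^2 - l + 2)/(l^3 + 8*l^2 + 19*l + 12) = (l^2 - 3*l + 2)/(l^2 + 7*l + 12)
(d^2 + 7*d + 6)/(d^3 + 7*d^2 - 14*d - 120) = (d + 1)/(d^2 + d - 20)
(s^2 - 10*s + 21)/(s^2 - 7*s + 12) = (s - 7)/(s - 4)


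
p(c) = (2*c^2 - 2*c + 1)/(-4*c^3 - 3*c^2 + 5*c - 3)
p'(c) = (4*c - 2)/(-4*c^3 - 3*c^2 + 5*c - 3) + (2*c^2 - 2*c + 1)*(12*c^2 + 6*c - 5)/(-4*c^3 - 3*c^2 + 5*c - 3)^2 = (8*c^4 - 16*c^3 + 16*c^2 - 6*c + 1)/(16*c^6 + 24*c^5 - 31*c^4 - 6*c^3 + 43*c^2 - 30*c + 9)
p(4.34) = -0.08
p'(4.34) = 0.01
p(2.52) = -0.12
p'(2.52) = 0.03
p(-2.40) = 0.75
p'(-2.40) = 1.12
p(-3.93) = 0.23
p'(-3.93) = 0.10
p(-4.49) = 0.18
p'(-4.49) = 0.07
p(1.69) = -0.15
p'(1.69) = 0.05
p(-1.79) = 7.97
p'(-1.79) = 124.57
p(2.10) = -0.13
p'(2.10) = 0.04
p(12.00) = -0.04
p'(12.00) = 0.00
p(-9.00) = 0.07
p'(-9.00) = 0.01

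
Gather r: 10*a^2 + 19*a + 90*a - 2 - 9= 10*a^2 + 109*a - 11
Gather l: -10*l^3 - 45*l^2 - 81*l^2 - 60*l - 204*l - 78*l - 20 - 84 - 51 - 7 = -10*l^3 - 126*l^2 - 342*l - 162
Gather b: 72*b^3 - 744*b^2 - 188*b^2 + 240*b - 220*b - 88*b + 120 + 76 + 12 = 72*b^3 - 932*b^2 - 68*b + 208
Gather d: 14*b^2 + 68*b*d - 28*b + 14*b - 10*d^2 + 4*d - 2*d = 14*b^2 - 14*b - 10*d^2 + d*(68*b + 2)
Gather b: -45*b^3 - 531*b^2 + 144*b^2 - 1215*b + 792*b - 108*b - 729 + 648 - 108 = -45*b^3 - 387*b^2 - 531*b - 189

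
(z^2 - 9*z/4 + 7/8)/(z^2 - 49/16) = 2*(2*z - 1)/(4*z + 7)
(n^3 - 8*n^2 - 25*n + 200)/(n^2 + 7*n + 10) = (n^2 - 13*n + 40)/(n + 2)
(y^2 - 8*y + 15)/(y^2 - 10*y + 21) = (y - 5)/(y - 7)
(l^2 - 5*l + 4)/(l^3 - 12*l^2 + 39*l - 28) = 1/(l - 7)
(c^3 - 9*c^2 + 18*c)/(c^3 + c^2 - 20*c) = (c^2 - 9*c + 18)/(c^2 + c - 20)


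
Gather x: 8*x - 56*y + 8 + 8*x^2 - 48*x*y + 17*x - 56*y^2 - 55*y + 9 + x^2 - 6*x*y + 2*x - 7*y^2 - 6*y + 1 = 9*x^2 + x*(27 - 54*y) - 63*y^2 - 117*y + 18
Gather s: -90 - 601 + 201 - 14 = -504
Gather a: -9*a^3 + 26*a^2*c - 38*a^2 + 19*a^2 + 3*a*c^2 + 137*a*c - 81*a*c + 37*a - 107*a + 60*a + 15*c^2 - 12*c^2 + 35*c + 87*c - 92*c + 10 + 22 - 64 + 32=-9*a^3 + a^2*(26*c - 19) + a*(3*c^2 + 56*c - 10) + 3*c^2 + 30*c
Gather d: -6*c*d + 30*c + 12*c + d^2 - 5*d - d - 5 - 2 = 42*c + d^2 + d*(-6*c - 6) - 7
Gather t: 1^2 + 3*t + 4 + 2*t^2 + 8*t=2*t^2 + 11*t + 5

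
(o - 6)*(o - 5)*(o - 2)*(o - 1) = o^4 - 14*o^3 + 65*o^2 - 112*o + 60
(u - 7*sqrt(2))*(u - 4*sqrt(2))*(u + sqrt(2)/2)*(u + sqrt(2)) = u^4 - 19*sqrt(2)*u^3/2 + 24*u^2 + 73*sqrt(2)*u + 56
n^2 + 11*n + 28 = (n + 4)*(n + 7)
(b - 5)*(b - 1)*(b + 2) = b^3 - 4*b^2 - 7*b + 10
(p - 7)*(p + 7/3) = p^2 - 14*p/3 - 49/3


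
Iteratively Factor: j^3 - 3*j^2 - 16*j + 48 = (j + 4)*(j^2 - 7*j + 12) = (j - 4)*(j + 4)*(j - 3)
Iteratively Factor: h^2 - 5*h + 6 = (h - 2)*(h - 3)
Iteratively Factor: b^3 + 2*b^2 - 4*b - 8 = (b + 2)*(b^2 - 4) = (b - 2)*(b + 2)*(b + 2)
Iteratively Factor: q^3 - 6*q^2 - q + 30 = (q - 3)*(q^2 - 3*q - 10) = (q - 3)*(q + 2)*(q - 5)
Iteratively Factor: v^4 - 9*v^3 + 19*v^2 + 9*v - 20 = (v - 1)*(v^3 - 8*v^2 + 11*v + 20) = (v - 4)*(v - 1)*(v^2 - 4*v - 5) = (v - 5)*(v - 4)*(v - 1)*(v + 1)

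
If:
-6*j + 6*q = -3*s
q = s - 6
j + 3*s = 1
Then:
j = -11/3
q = -40/9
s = 14/9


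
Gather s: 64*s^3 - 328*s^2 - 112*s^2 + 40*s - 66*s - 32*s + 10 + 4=64*s^3 - 440*s^2 - 58*s + 14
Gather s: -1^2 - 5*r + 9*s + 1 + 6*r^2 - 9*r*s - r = 6*r^2 - 6*r + s*(9 - 9*r)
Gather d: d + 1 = d + 1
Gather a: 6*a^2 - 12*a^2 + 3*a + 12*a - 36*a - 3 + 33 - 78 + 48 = -6*a^2 - 21*a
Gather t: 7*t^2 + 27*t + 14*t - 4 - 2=7*t^2 + 41*t - 6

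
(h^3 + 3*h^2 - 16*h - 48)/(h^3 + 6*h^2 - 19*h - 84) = (h + 4)/(h + 7)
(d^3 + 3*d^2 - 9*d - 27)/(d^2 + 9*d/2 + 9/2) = 2*(d^2 - 9)/(2*d + 3)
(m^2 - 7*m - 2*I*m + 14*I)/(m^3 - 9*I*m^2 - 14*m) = (m - 7)/(m*(m - 7*I))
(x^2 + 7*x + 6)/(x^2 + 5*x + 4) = (x + 6)/(x + 4)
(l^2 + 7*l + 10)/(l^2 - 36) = (l^2 + 7*l + 10)/(l^2 - 36)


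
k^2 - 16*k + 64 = (k - 8)^2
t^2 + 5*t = t*(t + 5)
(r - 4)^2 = r^2 - 8*r + 16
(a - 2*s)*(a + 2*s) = a^2 - 4*s^2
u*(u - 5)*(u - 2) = u^3 - 7*u^2 + 10*u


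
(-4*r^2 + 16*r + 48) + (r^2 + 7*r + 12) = -3*r^2 + 23*r + 60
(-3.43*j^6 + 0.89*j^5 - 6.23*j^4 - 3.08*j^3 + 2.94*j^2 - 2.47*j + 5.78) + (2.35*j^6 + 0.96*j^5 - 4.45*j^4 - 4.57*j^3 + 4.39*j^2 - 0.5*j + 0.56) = -1.08*j^6 + 1.85*j^5 - 10.68*j^4 - 7.65*j^3 + 7.33*j^2 - 2.97*j + 6.34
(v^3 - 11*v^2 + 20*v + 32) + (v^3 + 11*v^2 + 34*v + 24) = 2*v^3 + 54*v + 56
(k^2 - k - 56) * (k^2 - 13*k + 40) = k^4 - 14*k^3 - 3*k^2 + 688*k - 2240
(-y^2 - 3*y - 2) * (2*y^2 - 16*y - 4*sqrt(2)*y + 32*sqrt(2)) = -2*y^4 + 4*sqrt(2)*y^3 + 10*y^3 - 20*sqrt(2)*y^2 + 44*y^2 - 88*sqrt(2)*y + 32*y - 64*sqrt(2)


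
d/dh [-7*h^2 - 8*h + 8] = -14*h - 8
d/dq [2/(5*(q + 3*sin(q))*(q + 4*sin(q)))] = -(14*q*cos(q) + 4*q + 14*sin(q) + 24*sin(2*q))/(5*(q + 3*sin(q))^2*(q + 4*sin(q))^2)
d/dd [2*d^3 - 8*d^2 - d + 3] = 6*d^2 - 16*d - 1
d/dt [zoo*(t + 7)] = zoo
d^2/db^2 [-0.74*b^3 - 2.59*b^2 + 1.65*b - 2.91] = -4.44*b - 5.18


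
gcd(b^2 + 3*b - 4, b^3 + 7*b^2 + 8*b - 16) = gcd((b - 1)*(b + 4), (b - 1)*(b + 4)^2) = b^2 + 3*b - 4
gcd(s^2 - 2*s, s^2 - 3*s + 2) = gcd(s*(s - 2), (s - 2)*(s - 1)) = s - 2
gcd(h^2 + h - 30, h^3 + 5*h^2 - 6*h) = h + 6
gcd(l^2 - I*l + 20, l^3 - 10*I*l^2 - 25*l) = l - 5*I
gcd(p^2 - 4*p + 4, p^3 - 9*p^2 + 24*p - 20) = p^2 - 4*p + 4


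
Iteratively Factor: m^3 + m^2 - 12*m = (m)*(m^2 + m - 12) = m*(m - 3)*(m + 4)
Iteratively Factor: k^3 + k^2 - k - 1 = (k - 1)*(k^2 + 2*k + 1) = (k - 1)*(k + 1)*(k + 1)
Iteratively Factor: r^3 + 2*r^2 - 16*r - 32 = (r - 4)*(r^2 + 6*r + 8) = (r - 4)*(r + 4)*(r + 2)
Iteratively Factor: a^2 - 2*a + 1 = (a - 1)*(a - 1)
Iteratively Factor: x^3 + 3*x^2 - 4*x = (x)*(x^2 + 3*x - 4) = x*(x - 1)*(x + 4)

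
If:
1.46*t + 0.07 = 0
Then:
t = -0.05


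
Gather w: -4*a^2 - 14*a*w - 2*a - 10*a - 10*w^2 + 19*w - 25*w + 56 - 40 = -4*a^2 - 12*a - 10*w^2 + w*(-14*a - 6) + 16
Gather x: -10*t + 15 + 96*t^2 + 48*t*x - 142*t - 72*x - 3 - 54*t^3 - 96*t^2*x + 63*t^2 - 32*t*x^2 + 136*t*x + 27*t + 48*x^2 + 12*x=-54*t^3 + 159*t^2 - 125*t + x^2*(48 - 32*t) + x*(-96*t^2 + 184*t - 60) + 12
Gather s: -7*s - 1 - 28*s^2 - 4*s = -28*s^2 - 11*s - 1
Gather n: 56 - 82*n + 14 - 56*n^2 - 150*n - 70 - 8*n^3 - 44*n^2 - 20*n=-8*n^3 - 100*n^2 - 252*n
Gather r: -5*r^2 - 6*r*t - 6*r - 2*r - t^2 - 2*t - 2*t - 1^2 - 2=-5*r^2 + r*(-6*t - 8) - t^2 - 4*t - 3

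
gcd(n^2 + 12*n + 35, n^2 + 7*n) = n + 7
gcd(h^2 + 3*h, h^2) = h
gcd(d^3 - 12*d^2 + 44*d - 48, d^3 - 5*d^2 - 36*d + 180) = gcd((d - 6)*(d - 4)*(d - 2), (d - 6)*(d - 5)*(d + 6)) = d - 6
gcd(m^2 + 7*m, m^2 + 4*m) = m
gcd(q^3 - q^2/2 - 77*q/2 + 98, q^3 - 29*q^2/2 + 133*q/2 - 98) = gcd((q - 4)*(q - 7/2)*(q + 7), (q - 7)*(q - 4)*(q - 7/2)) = q^2 - 15*q/2 + 14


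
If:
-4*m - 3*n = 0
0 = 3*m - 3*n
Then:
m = 0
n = 0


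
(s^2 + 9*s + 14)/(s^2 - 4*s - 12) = (s + 7)/(s - 6)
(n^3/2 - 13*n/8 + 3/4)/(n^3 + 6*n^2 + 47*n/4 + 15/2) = (4*n^2 - 8*n + 3)/(2*(4*n^2 + 16*n + 15))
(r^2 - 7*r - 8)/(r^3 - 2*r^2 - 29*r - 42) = (-r^2 + 7*r + 8)/(-r^3 + 2*r^2 + 29*r + 42)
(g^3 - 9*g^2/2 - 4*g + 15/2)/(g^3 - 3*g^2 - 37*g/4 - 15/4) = 2*(g - 1)/(2*g + 1)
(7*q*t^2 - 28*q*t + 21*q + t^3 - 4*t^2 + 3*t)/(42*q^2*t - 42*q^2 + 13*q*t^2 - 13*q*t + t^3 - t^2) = (t - 3)/(6*q + t)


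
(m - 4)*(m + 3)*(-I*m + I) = -I*m^3 + 2*I*m^2 + 11*I*m - 12*I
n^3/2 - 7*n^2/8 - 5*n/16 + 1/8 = (n/2 + 1/4)*(n - 2)*(n - 1/4)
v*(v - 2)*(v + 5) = v^3 + 3*v^2 - 10*v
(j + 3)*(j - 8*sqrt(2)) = j^2 - 8*sqrt(2)*j + 3*j - 24*sqrt(2)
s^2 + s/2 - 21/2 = (s - 3)*(s + 7/2)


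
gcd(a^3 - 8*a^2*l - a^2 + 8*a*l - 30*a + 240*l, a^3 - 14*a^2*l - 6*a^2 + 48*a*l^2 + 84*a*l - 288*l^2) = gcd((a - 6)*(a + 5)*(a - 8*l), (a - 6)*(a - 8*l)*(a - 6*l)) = a^2 - 8*a*l - 6*a + 48*l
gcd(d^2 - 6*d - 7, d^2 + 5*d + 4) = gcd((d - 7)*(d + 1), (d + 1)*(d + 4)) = d + 1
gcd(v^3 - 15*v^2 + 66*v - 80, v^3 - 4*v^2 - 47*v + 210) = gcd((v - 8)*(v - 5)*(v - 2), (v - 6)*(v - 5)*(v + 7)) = v - 5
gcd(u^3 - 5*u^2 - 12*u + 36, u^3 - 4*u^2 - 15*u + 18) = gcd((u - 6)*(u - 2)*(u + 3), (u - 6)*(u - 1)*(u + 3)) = u^2 - 3*u - 18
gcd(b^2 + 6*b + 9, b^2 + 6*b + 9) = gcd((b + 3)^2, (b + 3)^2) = b^2 + 6*b + 9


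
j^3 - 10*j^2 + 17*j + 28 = (j - 7)*(j - 4)*(j + 1)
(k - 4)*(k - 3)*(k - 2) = k^3 - 9*k^2 + 26*k - 24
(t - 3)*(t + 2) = t^2 - t - 6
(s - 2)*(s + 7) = s^2 + 5*s - 14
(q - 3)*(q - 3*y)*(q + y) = q^3 - 2*q^2*y - 3*q^2 - 3*q*y^2 + 6*q*y + 9*y^2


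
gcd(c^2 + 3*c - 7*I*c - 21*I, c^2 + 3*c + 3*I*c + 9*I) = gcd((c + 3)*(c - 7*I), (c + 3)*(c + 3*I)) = c + 3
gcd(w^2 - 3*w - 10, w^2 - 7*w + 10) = w - 5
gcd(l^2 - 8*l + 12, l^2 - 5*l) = 1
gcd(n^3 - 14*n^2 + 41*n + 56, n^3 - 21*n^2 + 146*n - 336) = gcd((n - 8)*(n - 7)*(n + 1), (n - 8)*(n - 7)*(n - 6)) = n^2 - 15*n + 56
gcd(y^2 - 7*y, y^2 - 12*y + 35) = y - 7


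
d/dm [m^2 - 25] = 2*m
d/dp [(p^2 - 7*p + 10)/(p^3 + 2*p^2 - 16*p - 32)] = (-p^4 + 14*p^3 - 32*p^2 - 104*p + 384)/(p^6 + 4*p^5 - 28*p^4 - 128*p^3 + 128*p^2 + 1024*p + 1024)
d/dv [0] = 0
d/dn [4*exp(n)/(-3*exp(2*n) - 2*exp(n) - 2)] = (12*exp(2*n) - 8)*exp(n)/(9*exp(4*n) + 12*exp(3*n) + 16*exp(2*n) + 8*exp(n) + 4)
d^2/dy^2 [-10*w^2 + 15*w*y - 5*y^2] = -10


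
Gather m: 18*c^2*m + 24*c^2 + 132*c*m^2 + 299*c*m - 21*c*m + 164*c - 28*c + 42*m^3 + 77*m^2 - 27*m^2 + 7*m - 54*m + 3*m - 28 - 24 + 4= 24*c^2 + 136*c + 42*m^3 + m^2*(132*c + 50) + m*(18*c^2 + 278*c - 44) - 48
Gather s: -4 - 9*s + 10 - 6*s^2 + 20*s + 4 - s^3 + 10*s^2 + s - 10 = -s^3 + 4*s^2 + 12*s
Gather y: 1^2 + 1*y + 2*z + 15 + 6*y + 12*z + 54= 7*y + 14*z + 70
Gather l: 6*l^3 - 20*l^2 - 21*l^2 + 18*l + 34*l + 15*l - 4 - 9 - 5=6*l^3 - 41*l^2 + 67*l - 18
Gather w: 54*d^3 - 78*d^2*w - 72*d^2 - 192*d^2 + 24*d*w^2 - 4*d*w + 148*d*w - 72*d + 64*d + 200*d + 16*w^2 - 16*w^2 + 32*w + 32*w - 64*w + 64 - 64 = 54*d^3 - 264*d^2 + 24*d*w^2 + 192*d + w*(-78*d^2 + 144*d)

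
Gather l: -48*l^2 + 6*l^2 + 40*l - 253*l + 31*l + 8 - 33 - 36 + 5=-42*l^2 - 182*l - 56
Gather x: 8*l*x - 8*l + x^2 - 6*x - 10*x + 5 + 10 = -8*l + x^2 + x*(8*l - 16) + 15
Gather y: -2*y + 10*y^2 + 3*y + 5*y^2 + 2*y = 15*y^2 + 3*y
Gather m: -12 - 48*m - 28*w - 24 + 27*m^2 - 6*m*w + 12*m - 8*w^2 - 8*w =27*m^2 + m*(-6*w - 36) - 8*w^2 - 36*w - 36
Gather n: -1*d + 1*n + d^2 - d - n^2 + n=d^2 - 2*d - n^2 + 2*n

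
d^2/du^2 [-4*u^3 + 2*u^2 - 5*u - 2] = 4 - 24*u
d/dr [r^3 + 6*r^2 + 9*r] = 3*r^2 + 12*r + 9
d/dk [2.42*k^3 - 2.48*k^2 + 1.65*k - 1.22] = 7.26*k^2 - 4.96*k + 1.65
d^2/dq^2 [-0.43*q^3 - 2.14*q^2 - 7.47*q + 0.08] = -2.58*q - 4.28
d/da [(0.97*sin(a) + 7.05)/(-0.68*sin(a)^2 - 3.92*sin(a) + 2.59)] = (0.6596*sin(a)^2 + 9.588*sin(a) + 30.1483)*cos(a)/(0.4624*sin(a)^4 + 5.3312*sin(a)^3 + 11.844*sin(a)^2 - 20.3056*sin(a) + 6.7081)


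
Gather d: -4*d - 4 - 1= -4*d - 5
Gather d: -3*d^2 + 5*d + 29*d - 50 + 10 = -3*d^2 + 34*d - 40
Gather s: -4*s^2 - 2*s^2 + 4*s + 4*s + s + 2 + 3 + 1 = -6*s^2 + 9*s + 6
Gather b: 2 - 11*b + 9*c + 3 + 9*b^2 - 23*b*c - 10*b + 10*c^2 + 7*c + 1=9*b^2 + b*(-23*c - 21) + 10*c^2 + 16*c + 6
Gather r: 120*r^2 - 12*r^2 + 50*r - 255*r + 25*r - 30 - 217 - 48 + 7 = 108*r^2 - 180*r - 288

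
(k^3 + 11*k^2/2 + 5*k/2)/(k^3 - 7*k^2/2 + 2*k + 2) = k*(k + 5)/(k^2 - 4*k + 4)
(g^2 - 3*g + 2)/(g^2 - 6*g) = (g^2 - 3*g + 2)/(g*(g - 6))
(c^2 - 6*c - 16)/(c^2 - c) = (c^2 - 6*c - 16)/(c*(c - 1))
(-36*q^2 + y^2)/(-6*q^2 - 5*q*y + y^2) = (6*q + y)/(q + y)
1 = 1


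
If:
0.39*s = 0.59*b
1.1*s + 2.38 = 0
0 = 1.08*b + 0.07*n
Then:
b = -1.43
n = 22.07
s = -2.16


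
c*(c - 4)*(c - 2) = c^3 - 6*c^2 + 8*c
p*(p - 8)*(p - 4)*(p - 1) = p^4 - 13*p^3 + 44*p^2 - 32*p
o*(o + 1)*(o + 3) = o^3 + 4*o^2 + 3*o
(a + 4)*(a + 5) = a^2 + 9*a + 20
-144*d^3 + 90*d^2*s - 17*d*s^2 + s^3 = (-8*d + s)*(-6*d + s)*(-3*d + s)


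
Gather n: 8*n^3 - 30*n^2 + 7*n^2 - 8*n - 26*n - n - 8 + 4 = 8*n^3 - 23*n^2 - 35*n - 4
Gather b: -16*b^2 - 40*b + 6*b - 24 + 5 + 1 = -16*b^2 - 34*b - 18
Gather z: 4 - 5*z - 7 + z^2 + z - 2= z^2 - 4*z - 5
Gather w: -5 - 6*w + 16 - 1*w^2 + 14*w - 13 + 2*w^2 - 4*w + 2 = w^2 + 4*w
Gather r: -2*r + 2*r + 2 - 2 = 0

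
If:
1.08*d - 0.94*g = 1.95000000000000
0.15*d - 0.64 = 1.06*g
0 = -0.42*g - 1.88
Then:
No Solution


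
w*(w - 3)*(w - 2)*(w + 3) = w^4 - 2*w^3 - 9*w^2 + 18*w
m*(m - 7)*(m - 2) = m^3 - 9*m^2 + 14*m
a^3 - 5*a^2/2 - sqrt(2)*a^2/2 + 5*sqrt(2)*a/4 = a*(a - 5/2)*(a - sqrt(2)/2)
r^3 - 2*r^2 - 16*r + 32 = (r - 4)*(r - 2)*(r + 4)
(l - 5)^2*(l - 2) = l^3 - 12*l^2 + 45*l - 50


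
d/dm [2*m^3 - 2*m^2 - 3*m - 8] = 6*m^2 - 4*m - 3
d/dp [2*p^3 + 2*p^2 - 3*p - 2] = 6*p^2 + 4*p - 3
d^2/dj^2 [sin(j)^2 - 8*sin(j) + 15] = 8*sin(j) + 2*cos(2*j)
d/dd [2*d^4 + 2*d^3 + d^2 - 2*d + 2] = 8*d^3 + 6*d^2 + 2*d - 2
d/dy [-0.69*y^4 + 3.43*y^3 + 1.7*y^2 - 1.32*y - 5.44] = -2.76*y^3 + 10.29*y^2 + 3.4*y - 1.32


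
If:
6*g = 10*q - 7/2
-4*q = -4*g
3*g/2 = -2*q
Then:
No Solution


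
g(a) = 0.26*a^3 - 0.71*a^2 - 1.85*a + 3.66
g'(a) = 0.78*a^2 - 1.42*a - 1.85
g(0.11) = 3.45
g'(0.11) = -2.00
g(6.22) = 27.25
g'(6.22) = 19.49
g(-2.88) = -3.11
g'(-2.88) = 8.71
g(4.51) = 4.73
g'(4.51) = 7.61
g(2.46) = -1.32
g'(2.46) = -0.62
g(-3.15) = -5.68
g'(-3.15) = 10.36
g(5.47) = 14.85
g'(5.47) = 13.72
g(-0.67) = 4.50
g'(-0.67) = -0.55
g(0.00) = 3.66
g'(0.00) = -1.85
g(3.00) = -1.26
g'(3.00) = 0.91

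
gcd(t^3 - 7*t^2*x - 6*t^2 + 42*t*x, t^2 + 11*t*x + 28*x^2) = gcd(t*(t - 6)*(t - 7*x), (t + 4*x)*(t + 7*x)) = 1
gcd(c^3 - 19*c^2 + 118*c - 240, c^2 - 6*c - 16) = c - 8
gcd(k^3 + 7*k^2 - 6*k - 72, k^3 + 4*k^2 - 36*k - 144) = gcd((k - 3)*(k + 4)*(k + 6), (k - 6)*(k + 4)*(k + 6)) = k^2 + 10*k + 24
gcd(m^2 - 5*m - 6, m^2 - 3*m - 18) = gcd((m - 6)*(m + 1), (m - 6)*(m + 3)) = m - 6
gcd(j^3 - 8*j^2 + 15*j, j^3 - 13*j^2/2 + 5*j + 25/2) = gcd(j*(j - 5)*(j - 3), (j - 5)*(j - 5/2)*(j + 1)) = j - 5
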